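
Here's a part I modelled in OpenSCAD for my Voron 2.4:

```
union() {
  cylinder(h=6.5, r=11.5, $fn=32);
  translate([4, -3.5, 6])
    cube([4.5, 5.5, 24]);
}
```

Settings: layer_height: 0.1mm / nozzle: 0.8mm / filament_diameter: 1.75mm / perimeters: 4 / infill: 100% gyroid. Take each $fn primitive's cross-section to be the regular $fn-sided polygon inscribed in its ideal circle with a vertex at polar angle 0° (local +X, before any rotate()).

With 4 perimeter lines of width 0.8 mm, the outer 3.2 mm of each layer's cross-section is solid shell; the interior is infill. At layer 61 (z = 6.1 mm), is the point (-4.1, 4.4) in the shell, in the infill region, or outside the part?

At z = 6.1 mm: the r=11.5 cylinder gives a regular 32-gon of circumradius 11.5 (constant along its height); the cube at (4, -3.5) (footprint 4.5×5.5) is included at this height; Combining (union): the 4.5×5.5 cube at (4, -3.5) lies entirely inside the r=11.5 cylinder, so the union is just the r=11.5 cylinder — 1 connected region. Overall, the cross-section is a single solid region. The nearest boundary edge runs (-8.13, 8.13)→(-6.39, 9.56); distance from the point to it = 5.44 mm. The point is inside the cross-section and 5.44 mm from the nearest boundary — more than the 3.2 mm shell width (4 × 0.8), so it's in the infill interior.

infill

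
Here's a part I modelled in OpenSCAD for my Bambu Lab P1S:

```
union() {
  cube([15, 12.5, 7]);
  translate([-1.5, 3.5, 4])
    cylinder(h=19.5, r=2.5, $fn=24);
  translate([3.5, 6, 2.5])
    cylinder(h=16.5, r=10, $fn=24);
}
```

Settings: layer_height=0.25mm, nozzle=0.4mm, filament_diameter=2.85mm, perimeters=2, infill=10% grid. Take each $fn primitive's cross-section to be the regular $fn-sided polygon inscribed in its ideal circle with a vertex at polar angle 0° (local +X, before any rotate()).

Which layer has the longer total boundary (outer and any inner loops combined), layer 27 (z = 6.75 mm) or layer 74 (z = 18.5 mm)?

Layer 27 (z = 6.75): the cube is present — its section is the full 15×12.5 rectangle (perimeter 55.00 mm); the cylinder at (-1.5, 3.5): section is a regular 24-gon, circumradius r=2.5 (perimeter = 2·24·2.500·sin(180°/24) = 15.66 mm); the r=10 cylinder at (3.5, 6) gives a regular 24-gon of circumradius 10 (constant along its height) (perimeter = 2·24·10.000·sin(180°/24) = 62.65 mm); Taking the union: the regions partially overlap (shared area 178.63 mm²), so the edge portions inside another operand are dropped and the merged outline is re-measured after clipping — boundary = 69.16 mm. So its perimeter = 69.16 mm. Layer 74 (z = 18.5): the cube does not reach this height (z outside [0, 7]); the r=2.5 cylinder at (-1.5, 3.5) gives a regular 24-gon of circumradius 2.5 (constant along its height) (perimeter = 2·24·2.500·sin(180°/24) = 15.66 mm); the cylinder at (3.5, 6): section is a regular 24-gon, circumradius r=10 (perimeter = 2·24·10.000·sin(180°/24) = 62.65 mm); Taking the union: the r=2.5 cylinder at (-1.5, 3.5) lies entirely inside the r=10 cylinder at (3.5, 6), so the union is just the r=10 cylinder at (3.5, 6) — boundary = 62.65 mm. So its perimeter = 62.65 mm. Layer 27 is larger (69.16 vs 62.65 mm).

layer 27 (z = 6.75 mm)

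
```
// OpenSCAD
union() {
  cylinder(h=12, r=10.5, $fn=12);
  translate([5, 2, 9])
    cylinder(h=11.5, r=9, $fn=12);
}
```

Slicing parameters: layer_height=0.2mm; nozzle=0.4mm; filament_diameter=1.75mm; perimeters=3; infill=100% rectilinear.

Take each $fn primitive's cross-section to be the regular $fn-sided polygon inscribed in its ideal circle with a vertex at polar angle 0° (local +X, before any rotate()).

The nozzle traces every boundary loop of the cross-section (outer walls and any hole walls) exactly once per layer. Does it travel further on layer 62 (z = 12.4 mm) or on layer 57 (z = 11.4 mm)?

layer 57 (z = 11.4 mm)

Layer 62 (z = 12.4): the cylinder does not reach this height (z outside [0, 12]); the cylinder at (5, 2): section is a regular 12-gon, circumradius r=9 (perimeter = 2·12·9.000·sin(180°/12) = 55.90 mm); Merging all regions: only the r=9 cylinder at (5, 2) is present, so the union is just that shape — boundary = 55.90 mm. So its perimeter = 55.90 mm. Layer 57 (z = 11.4): the cylinder: section is a regular 12-gon, circumradius r=10.5 (perimeter = 2·12·10.500·sin(180°/12) = 65.22 mm); the r=9 cylinder at (5, 2) gives a regular 12-gon of circumradius 9 (constant along its height) (perimeter = 2·12·9.000·sin(180°/12) = 55.90 mm); Taking the union: the regions partially overlap (shared area 181.69 mm²), so the edge portions inside another operand are dropped and the merged outline is re-measured after clipping — boundary = 72.03 mm. So its perimeter = 72.03 mm. Layer 57 is larger (72.03 vs 55.90 mm).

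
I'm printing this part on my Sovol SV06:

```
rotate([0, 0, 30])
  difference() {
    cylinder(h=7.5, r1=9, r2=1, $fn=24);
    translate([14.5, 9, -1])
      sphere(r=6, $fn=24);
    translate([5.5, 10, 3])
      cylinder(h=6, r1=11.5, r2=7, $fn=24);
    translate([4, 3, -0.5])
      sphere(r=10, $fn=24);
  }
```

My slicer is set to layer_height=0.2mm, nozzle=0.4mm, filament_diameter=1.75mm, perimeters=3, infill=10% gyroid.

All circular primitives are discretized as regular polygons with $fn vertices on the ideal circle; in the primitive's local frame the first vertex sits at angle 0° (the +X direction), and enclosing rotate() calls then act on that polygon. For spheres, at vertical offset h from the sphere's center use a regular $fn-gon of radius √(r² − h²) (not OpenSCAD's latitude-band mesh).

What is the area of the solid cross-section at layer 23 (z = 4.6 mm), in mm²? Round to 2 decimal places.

At z = 4.6 mm: the cone contributes a regular 24-gon of circumradius 4.093 (interpolated between r1=9 and r2=1 at t=0.613) (area = (24/2)·4.093²·sin(360°/24) = 52.04 mm²); the r=6 sphere at (14.5, 9) slices to a regular 24-gon of circumradius 2.154 (√(r²−h²) with h=5.6 from center) (area = (24/2)·2.154²·sin(360°/24) = 14.41 mm²); the cone at (5.5, 10) contributes a regular 24-gon of circumradius 10.300 (interpolated between r1=11.5 and r2=7 at t=0.267) (area = (24/2)·10.300²·sin(360°/24) = 329.50 mm²); the r=10 sphere at (4, 3) slices to a regular 24-gon of circumradius 8.602 (√(r²−h²) with h=5.1 from center) (area = (24/2)·8.602²·sin(360°/24) = 229.80 mm²); Taking the first minus the rest: starting from the cone (52.04 mm²), the r=6 sphere at (14.5, 9) misses the remaining region (no effect); the cone at (5.5, 10) partially overlaps it — only the 14.85 mm² overlap (of its 329.50 mm²) is removed, clipping the outline; the r=10 sphere at (4, 3) partially overlaps it — only the 35.32 mm² overlap (of its 229.80 mm²) is removed, clipping the outline — area = 1.86 mm²; (rotated 30° about Z; rotation is an isometry so areas/perimeters/island counts are preserved). Overall, the cross-section is a single solid region. Net area = 1.86 mm².

1.86 mm²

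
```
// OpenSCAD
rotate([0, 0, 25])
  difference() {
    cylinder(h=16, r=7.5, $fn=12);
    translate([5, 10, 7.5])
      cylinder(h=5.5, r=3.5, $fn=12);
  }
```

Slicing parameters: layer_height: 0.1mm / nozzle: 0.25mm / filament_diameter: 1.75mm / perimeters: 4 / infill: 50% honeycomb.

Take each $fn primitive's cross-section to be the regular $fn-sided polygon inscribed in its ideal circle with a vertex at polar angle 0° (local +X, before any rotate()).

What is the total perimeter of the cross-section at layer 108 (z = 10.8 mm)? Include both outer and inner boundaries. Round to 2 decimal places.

46.59 mm

At z = 10.8 mm: the cylinder: section is a regular 12-gon, circumradius r=7.5 (perimeter = 2·12·7.500·sin(180°/12) = 46.59 mm); the cylinder at (5, 10): section is a regular 12-gon, circumradius r=3.5 (perimeter = 2·12·3.500·sin(180°/12) = 21.74 mm); Subtracting the remaining from the first: starting from the r=7.5 cylinder, the r=3.5 cylinder at (5, 10) misses the remaining region (no effect) — boundary = 46.59 mm; (rotated 25° about Z; rotation is an isometry so areas/perimeters/island counts are preserved). Overall, the cross-section is a single solid region. Total boundary length (outer) = 46.59 mm.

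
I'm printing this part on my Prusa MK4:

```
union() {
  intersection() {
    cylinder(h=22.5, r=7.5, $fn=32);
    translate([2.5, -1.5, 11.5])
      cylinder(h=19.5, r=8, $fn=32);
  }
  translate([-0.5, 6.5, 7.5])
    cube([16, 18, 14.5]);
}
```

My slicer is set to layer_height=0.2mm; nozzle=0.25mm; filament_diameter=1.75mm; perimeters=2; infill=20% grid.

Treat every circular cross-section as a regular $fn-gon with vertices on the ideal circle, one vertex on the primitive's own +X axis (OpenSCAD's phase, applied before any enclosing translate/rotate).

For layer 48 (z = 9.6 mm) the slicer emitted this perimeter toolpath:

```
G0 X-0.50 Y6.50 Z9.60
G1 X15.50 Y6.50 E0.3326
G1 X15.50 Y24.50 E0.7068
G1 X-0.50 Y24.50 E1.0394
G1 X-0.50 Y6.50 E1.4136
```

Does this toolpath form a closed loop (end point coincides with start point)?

yes

Start point (G0): (-0.50, 6.50). End point (last G1): the path returns to the start — closed.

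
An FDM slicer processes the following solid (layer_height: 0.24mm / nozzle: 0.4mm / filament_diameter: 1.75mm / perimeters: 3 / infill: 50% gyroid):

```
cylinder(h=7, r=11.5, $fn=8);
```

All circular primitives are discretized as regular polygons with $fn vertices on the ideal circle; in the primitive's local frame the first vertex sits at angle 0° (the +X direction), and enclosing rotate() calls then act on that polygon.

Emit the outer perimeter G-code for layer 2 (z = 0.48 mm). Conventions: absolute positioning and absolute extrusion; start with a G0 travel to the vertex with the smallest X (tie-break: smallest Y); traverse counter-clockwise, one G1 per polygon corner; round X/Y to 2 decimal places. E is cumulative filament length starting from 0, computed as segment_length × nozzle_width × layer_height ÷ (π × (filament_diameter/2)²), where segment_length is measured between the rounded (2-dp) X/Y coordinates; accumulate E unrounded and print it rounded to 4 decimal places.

G0 X-11.50 Y0.00 Z0.48
G1 X-8.13 Y-8.13 E0.3513
G1 X0.00 Y-11.50 E0.7025
G1 X8.13 Y-8.13 E1.0538
G1 X11.50 Y0.00 E1.4050
G1 X8.13 Y8.13 E1.7563
G1 X0.00 Y11.50 E2.1075
G1 X-8.13 Y8.13 E2.4588
G1 X-11.50 Y0.00 E2.8101

At z = 0.48 mm: the r=11.5 cylinder gives a regular 8-gon of circumradius 11.5 (constant along its height). The outline is a single polygon with 8 vertices. Extrusion per mm of travel: 0.4 × 0.24 / (π × 0.875²) = 0.039912. Accumulating E over each segment gives final E = 2.8101.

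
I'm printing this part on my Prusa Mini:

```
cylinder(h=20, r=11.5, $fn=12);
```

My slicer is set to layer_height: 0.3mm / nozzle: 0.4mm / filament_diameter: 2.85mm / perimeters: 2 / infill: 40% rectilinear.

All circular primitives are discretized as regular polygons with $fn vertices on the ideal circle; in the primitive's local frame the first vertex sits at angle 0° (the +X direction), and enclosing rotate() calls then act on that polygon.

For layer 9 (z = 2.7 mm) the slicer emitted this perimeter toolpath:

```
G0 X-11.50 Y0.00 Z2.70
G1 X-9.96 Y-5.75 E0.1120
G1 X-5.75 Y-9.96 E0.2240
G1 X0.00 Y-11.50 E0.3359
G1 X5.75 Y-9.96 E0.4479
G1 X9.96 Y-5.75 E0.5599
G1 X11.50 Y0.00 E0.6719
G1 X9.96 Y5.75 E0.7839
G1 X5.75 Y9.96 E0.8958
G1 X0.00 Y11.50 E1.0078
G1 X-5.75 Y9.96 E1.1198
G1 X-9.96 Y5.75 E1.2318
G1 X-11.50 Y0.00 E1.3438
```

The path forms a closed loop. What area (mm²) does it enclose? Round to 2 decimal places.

396.78 mm²

Apply the shoelace formula to the sequence of (X, Y) vertices; enclosed area = 396.78 mm².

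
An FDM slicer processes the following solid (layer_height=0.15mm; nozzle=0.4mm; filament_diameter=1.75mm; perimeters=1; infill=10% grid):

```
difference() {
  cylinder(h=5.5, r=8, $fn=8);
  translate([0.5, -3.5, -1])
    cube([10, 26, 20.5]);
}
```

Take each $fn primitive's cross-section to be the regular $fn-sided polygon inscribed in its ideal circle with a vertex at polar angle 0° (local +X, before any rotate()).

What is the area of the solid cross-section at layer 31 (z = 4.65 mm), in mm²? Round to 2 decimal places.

116.00 mm²

At z = 4.65 mm: the r=8 cylinder contributes a regular 8-gon of circumradius 8 (area = (8/2)·8.000²·sin(360°/8) = 181.02 mm²); the 10×26 cube at (0.5, -3.5) contributes its full rectangle (area 260.00 mm²); Subtracting the remaining from the first: starting from the r=8 cylinder (181.02 mm²), the 10×26 cube at (0.5, -3.5) partially overlaps it — only the 65.02 mm² overlap (of its 260.00 mm²) is removed, clipping the outline — area = 116.00 mm². Overall, the cross-section is a single solid region. Net area = 116.00 mm².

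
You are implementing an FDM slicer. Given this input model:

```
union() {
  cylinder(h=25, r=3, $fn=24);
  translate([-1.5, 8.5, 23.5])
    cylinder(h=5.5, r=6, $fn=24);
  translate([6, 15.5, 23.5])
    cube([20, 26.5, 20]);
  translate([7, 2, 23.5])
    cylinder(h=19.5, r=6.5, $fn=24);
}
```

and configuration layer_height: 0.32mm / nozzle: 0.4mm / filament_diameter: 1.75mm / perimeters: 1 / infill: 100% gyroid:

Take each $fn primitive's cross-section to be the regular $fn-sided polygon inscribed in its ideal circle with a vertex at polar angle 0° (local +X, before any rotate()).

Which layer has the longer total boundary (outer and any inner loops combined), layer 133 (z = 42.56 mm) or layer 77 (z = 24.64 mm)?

Layer 133 (z = 42.56): the cylinder does not reach this height (z outside [0, 25]); the cylinder at (-1.5, 8.5) is not intersected at this z (z outside [23.5, 29]); the 20×26.5 cube at (6, 15.5) contributes its full rectangle (perimeter 93.00 mm); the r=6.5 cylinder at (7, 2) gives a regular 24-gon of circumradius 6.5 (constant along its height) (perimeter = 2·24·6.500·sin(180°/24) = 40.72 mm); Combining (union): the 2 present regions are separate (no shared area or edge), so areas and boundary lengths simply add and each stays a separate island — boundary = 133.72 mm. So its perimeter = 133.72 mm. Layer 77 (z = 24.64): the r=3 cylinder contributes a regular 24-gon of circumradius 3 (perimeter = 2·24·3.000·sin(180°/24) = 18.80 mm); the cylinder at (-1.5, 8.5): section is a regular 24-gon, circumradius r=6 (perimeter = 2·24·6.000·sin(180°/24) = 37.59 mm); the 20×26.5 cube at (6, 15.5) contributes its full rectangle (perimeter 93.00 mm); the r=6.5 cylinder at (7, 2) contributes a regular 24-gon of circumradius 6.5 (perimeter = 2·24·6.500·sin(180°/24) = 40.72 mm); Taking the union: the regions partially overlap (shared area 15.90 mm²), so the edge portions inside another operand are dropped and the merged outline is re-measured after clipping — boundary (outer + 1 inner loop) = 160.44 mm. So its perimeter = 160.44 mm. Layer 77 is larger (160.44 vs 133.72 mm).

layer 77 (z = 24.64 mm)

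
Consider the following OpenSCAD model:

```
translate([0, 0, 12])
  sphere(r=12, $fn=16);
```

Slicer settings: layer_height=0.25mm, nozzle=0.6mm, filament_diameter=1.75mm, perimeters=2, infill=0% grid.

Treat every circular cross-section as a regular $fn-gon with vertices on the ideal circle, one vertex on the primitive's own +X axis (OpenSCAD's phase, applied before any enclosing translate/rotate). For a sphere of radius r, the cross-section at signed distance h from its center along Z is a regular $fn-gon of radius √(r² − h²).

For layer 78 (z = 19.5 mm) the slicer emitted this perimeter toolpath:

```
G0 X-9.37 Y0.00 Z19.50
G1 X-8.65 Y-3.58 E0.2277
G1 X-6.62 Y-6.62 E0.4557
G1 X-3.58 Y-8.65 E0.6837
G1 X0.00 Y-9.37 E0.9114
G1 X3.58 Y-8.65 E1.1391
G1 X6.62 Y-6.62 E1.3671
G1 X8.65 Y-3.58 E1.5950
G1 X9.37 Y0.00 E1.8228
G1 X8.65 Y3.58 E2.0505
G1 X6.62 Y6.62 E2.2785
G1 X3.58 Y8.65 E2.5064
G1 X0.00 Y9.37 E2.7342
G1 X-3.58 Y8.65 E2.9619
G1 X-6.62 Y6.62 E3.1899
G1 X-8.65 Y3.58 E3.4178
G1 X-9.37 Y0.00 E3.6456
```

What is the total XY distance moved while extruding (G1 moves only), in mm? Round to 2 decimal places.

Sum the Euclidean lengths of each G1 segment: total = 58.46 mm.

58.46 mm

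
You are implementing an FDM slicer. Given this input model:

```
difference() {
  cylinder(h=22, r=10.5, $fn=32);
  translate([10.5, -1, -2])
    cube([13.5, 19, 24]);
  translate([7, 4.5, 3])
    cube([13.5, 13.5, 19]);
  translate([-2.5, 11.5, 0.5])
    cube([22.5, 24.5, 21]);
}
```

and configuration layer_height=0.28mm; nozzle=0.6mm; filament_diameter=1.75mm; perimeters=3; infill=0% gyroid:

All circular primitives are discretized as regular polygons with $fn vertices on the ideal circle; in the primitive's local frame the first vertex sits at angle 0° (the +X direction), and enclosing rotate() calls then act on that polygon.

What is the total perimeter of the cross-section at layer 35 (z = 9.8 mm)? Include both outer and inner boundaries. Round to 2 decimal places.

At z = 9.8 mm: the cylinder: section is a regular 32-gon, circumradius r=10.5 (perimeter = 2·32·10.500·sin(180°/32) = 65.87 mm); the cube at (10.5, -1) (footprint 13.5×19) is included at this height (perimeter 65.00 mm); the 13.5×13.5 cube at (7, 4.5) contributes its full rectangle (perimeter 54.00 mm); the cube at (-2.5, 11.5) is present — its section is the full 22.5×24.5 rectangle (perimeter 94.00 mm); After the difference (first − rest): starting from the r=10.5 cylinder, the 13.5×19 cube at (10.5, -1) misses the remaining region (no effect); the 13.5×13.5 cube at (7, 4.5) partially overlaps it — only the 4.57 mm² overlap (of its 182.25 mm²) is removed, clipping the outline; the 22.5×24.5 cube at (-2.5, 11.5) misses the remaining region (no effect) — boundary = 67.46 mm. Overall, the cross-section is a single solid region. Total boundary length (outer) = 67.46 mm.

67.46 mm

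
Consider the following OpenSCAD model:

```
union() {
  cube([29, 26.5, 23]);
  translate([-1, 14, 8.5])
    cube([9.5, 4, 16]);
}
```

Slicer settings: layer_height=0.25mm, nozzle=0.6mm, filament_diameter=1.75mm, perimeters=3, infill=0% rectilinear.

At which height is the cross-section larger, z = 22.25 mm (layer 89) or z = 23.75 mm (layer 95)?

layer 89 (z = 22.25 mm)

Layer 89 (z = 22.25): the cube is present — its section is the full 29×26.5 rectangle (area 768.50 mm²); the cube at (-1, 14) (footprint 9.5×4) is included at this height (area 38.00 mm²); Combining (union): the regions partially overlap — summed areas 806.50 mm² minus the doubly-counted overlap 34.00 mm² gives 772.50 mm² — area = 772.50 mm². So its area = 772.50 mm². Layer 95 (z = 23.75): the cube is absent (z outside [0, 23]); the 9.5×4 cube at (-1, 14) contributes its full rectangle (area 38.00 mm²); Taking the union: only the 9.5×4 cube at (-1, 14) is present, so the union is just that shape — area = 38.00 mm². So its area = 38.00 mm². Layer 89 is larger (772.50 vs 38.00 mm²).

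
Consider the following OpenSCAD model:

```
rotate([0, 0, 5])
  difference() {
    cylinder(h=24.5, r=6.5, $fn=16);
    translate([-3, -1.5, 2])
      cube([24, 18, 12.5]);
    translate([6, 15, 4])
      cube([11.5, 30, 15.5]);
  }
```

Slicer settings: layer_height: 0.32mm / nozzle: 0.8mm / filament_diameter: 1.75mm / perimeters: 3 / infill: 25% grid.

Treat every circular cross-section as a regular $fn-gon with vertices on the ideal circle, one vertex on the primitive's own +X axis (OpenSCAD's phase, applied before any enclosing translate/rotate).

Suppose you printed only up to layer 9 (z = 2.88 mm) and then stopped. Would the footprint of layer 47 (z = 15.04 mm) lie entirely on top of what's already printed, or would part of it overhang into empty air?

part overhangs

Compare the two slices. At z = 2.88: the r=6.5 cylinder contributes a regular 16-gon of circumradius 6.5 (area = (16/2)·6.500²·sin(360°/16) = 129.35 mm²); the 24×18 cube at (-3, -1.5) contributes its full rectangle (area 432.00 mm²); the cube at (6, 15) is absent (z outside [4, 19.5]); After the difference (first − rest): starting from the r=6.5 cylinder (129.35 mm²), the 24×18 cube at (-3, -1.5) partially overlaps it — only the 64.91 mm² overlap (of its 432.00 mm²) is removed, clipping the outline — area = 64.44 mm²; (rotated 5° about Z; rotation is an isometry so areas/perimeters/island counts are preserved). At z = 15.04: the r=6.5 cylinder gives a regular 16-gon of circumradius 6.5 (constant along its height) (area = (16/2)·6.500²·sin(360°/16) = 129.35 mm²); the cube at (-3, -1.5) does not reach this height (z outside [2, 14.5]); the 11.5×30 cube at (6, 15) contributes its full rectangle (area 345.00 mm²); After the difference (first − rest): starting from the r=6.5 cylinder (129.35 mm²), the 11.5×30 cube at (6, 15) misses the remaining region (no effect) — area = 129.35 mm²; (rotated 5° about Z; rotation is an isometry so areas/perimeters/island counts are preserved). Checking containment: at z = 15.04 the cross-section extends beyond the z = 2.88 cross-section by about 64.91 mm².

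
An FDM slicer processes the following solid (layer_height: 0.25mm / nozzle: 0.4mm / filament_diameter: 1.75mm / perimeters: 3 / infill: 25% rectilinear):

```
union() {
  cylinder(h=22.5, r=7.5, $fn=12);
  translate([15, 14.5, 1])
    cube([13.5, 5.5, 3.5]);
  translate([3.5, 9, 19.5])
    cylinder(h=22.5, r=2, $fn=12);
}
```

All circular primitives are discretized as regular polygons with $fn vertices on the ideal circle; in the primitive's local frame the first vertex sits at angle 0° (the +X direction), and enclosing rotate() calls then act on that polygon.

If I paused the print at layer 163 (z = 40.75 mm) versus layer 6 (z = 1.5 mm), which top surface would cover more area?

layer 6 (z = 1.5 mm)

Layer 163 (z = 40.75): the cylinder is absent (z outside [0, 22.5]); the cube at (15, 14.5) is not intersected at this z (z outside [1, 4.5]); the r=2 cylinder at (3.5, 9) contributes a regular 12-gon of circumradius 2 (area = (12/2)·2.000²·sin(360°/12) = 12.00 mm²); Merging all regions: only the r=2 cylinder at (3.5, 9) is present, so the union is just that shape — area = 12.00 mm². So its area = 12.00 mm². Layer 6 (z = 1.5): the r=7.5 cylinder contributes a regular 12-gon of circumradius 7.5 (area = (12/2)·7.500²·sin(360°/12) = 168.75 mm²); the 13.5×5.5 cube at (15, 14.5) contributes its full rectangle (area 74.25 mm²); the cylinder at (3.5, 9) is not intersected at this z (z outside [19.5, 42]); Combining (union): the 2 present regions are separate (no shared area or edge), so areas and boundary lengths simply add and each stays a separate island — area = 243.00 mm². So its area = 243.00 mm². Layer 6 is larger (243.00 vs 12.00 mm²).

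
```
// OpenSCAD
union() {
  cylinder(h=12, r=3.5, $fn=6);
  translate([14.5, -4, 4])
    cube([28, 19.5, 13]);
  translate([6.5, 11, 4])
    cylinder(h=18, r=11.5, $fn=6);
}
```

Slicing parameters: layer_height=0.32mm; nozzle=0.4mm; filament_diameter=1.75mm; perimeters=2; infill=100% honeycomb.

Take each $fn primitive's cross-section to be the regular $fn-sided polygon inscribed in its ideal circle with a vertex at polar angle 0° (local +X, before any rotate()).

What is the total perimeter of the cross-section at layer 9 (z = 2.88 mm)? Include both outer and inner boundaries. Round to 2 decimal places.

At z = 2.88 mm: the cylinder: section is a regular 6-gon, circumradius r=3.5 (perimeter = 2·6·3.500·sin(180°/6) = 21.00 mm); the cube at (14.5, -4) is not intersected at this z (z outside [4, 17]); the cylinder at (6.5, 11) does not reach this height (z outside [4, 22]); Combining (union): only the r=3.5 cylinder is present, so the union is just that shape — boundary = 21.00 mm. Overall, the cross-section is a single solid region. Total boundary length (outer) = 21.00 mm.

21.00 mm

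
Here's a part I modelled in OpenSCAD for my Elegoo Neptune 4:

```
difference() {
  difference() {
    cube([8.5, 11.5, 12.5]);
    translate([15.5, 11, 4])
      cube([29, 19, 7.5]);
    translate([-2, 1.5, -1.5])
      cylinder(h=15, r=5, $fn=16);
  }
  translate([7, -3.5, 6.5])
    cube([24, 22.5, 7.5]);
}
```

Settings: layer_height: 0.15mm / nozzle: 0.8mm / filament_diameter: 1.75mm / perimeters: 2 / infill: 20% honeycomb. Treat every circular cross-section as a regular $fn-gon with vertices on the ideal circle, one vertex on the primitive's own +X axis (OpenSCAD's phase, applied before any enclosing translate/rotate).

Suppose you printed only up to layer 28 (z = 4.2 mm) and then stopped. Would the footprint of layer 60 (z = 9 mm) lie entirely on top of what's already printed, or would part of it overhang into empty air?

entirely on top

Compare the two slices. At z = 4.2: the cube (footprint 8.5×11.5) is included at this height (area 97.75 mm²); the 29×19 cube at (15.5, 11) contributes its full rectangle (area 551.00 mm²); the cylinder at (-2, 1.5): section is a regular 16-gon, circumradius r=5 (area = (16/2)·5.000²·sin(360°/16) = 76.54 mm²); Subtracting the remaining from the first: starting from the 8.5×11.5 cube (97.75 mm²), the 29×19 cube at (15.5, 11) misses the remaining region (no effect); the r=5 cylinder at (-2, 1.5) partially overlaps it — only the 13.81 mm² overlap (of its 76.54 mm²) is removed, clipping the outline — area = 83.94 mm²; the cube at (7, -3.5) is absent (z outside [6.5, 14]); Subtracting the remaining from the first: none of the subtracted shapes is present at this height, so the result so far is unchanged — area = 83.94 mm². At z = 9: the 8.5×11.5 cube contributes its full rectangle (area 97.75 mm²); the 29×19 cube at (15.5, 11) contributes its full rectangle (area 551.00 mm²); the cylinder at (-2, 1.5): section is a regular 16-gon, circumradius r=5 (area = (16/2)·5.000²·sin(360°/16) = 76.54 mm²); Taking the first minus the rest: starting from the 8.5×11.5 cube (97.75 mm²), the 29×19 cube at (15.5, 11) misses the remaining region (no effect); the r=5 cylinder at (-2, 1.5) partially overlaps it — only the 13.81 mm² overlap (of its 76.54 mm²) is removed, clipping the outline — area = 83.94 mm²; the cube at (7, -3.5) is present — its section is the full 24×22.5 rectangle (area 540.00 mm²); Subtracting the remaining from the first: starting from the result so far (83.94 mm²), the 24×22.5 cube at (7, -3.5) partially overlaps it — only the 17.25 mm² overlap (of its 540.00 mm²) is removed, clipping the outline — area = 66.69 mm². Checking containment: the cross-section at z = 9 is a subset of the cross-section at z = 4.2.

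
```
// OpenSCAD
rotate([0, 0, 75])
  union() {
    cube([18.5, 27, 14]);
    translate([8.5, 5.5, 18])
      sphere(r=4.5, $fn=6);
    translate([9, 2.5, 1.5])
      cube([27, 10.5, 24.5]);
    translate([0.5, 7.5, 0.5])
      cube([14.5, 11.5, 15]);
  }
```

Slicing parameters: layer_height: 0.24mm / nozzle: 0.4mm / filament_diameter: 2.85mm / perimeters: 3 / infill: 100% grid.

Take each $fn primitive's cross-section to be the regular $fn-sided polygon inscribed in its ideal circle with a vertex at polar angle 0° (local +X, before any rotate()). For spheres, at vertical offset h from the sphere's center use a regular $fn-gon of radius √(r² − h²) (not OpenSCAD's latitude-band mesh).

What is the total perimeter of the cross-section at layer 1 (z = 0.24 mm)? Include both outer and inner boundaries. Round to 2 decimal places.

91.00 mm

At z = 0.24 mm: the cube (footprint 18.5×27) is included at this height (perimeter 91.00 mm); the sphere at (8.5, 5.5) is not intersected at this z (|z−center|=17.760 > r=4.5); the cube at (9, 2.5) is not intersected at this z (z outside [1.5, 26]); the cube at (0.5, 7.5) does not reach this height (z outside [0.5, 15.5]); Taking the union: only the 18.5×27 cube is present, so the union is just that shape — boundary = 91.00 mm; (whole slice rotated 75° about Z — lengths, areas and connectivity unchanged). Overall, the cross-section is a single solid region. Total boundary length (outer) = 91.00 mm.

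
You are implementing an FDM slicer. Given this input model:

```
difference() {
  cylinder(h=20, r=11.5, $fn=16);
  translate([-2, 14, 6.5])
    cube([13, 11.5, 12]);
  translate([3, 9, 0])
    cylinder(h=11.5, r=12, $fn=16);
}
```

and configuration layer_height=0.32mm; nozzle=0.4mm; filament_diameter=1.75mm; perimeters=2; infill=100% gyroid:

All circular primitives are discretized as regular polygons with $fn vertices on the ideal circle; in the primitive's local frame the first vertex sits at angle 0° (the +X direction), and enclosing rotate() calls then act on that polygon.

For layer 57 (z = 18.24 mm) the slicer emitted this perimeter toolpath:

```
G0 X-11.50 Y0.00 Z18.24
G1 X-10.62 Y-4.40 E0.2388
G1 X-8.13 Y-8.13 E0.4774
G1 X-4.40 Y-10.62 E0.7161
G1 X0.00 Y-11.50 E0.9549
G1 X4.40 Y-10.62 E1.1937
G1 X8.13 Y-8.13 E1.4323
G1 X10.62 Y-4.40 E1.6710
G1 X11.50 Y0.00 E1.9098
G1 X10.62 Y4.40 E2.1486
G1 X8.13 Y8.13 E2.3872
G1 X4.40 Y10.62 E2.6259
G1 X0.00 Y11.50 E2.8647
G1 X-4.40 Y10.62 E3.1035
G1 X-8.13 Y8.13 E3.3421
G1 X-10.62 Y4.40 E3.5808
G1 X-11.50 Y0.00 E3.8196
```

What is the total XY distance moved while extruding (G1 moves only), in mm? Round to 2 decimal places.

71.78 mm

Sum the Euclidean lengths of each G1 segment: total = 71.78 mm.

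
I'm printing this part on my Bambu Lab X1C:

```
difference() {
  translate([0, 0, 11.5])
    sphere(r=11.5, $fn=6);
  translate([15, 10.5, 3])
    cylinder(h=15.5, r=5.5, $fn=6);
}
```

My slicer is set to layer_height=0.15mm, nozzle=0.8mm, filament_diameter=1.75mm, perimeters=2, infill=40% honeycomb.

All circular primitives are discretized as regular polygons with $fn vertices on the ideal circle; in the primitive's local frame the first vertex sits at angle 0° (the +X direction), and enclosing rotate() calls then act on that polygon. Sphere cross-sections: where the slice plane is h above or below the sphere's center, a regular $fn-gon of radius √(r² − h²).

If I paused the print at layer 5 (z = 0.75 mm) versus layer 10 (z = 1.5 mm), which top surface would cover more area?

Layer 5 (z = 0.75): the r=11.5 sphere contributes a regular 6-gon of circumradius √(11.5²−10.75²) = 4.085 (area = (6/2)·4.085²·sin(360°/6) = 43.36 mm²); the cylinder at (15, 10.5) is not intersected at this z (z outside [3, 18.5]); After the difference (first − rest): none of the subtracted shapes is present at this height, so the r=11.5 sphere is unchanged — area = 43.36 mm². So its area = 43.36 mm². Layer 10 (z = 1.5): the r=11.5 sphere slices to a regular 6-gon of circumradius 5.679 (√(r²−h²) with h=10 from center) (area = (6/2)·5.679²·sin(360°/6) = 83.79 mm²); the cylinder at (15, 10.5) is not intersected at this z (z outside [3, 18.5]); After the difference (first − rest): none of the subtracted shapes is present at this height, so the r=11.5 sphere is unchanged — area = 83.79 mm². So its area = 83.79 mm². Layer 10 is larger (83.79 vs 43.36 mm²).

layer 10 (z = 1.5 mm)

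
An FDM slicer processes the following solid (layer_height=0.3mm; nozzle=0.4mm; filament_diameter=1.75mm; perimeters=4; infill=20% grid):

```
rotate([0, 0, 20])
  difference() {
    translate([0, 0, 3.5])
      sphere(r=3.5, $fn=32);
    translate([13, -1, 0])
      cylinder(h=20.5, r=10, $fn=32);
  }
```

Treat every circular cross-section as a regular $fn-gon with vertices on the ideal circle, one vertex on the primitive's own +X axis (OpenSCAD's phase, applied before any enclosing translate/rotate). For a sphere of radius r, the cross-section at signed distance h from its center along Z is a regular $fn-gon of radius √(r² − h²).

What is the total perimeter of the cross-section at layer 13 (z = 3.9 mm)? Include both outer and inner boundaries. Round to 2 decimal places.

At z = 3.9 mm: the sphere: section is a regular 32-gon, circumradius = √(r²−h²) = √(3.5²−0.4²) = 3.477 (perimeter = 2·32·3.477·sin(180°/32) = 21.81 mm); the r=10 cylinder at (13, -1) contributes a regular 32-gon of circumradius 10 (perimeter = 2·32·10.000·sin(180°/32) = 62.73 mm); After the difference (first − rest): starting from the r=3.5 sphere, the r=10 cylinder at (13, -1) partially overlaps it — only the 0.75 mm² overlap (of its 312.14 mm²) is removed, clipping the outline — boundary = 21.74 mm; (whole slice rotated 20° about Z — lengths, areas and connectivity unchanged). Overall, the cross-section is a single solid region. Total boundary length (outer) = 21.74 mm.

21.74 mm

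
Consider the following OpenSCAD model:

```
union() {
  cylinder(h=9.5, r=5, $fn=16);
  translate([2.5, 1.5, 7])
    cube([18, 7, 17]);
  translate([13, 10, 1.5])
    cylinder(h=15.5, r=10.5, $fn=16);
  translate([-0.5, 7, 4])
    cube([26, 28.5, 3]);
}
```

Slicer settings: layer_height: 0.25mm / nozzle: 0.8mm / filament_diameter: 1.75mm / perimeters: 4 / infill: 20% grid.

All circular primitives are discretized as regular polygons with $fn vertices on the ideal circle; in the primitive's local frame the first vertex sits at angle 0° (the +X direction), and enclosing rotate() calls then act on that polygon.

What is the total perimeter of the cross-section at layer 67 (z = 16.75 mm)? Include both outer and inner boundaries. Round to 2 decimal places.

At z = 16.75 mm: the cylinder is not intersected at this z (z outside [0, 9.5]); the cube at (2.5, 1.5) is present — its section is the full 18×7 rectangle (perimeter 50.00 mm); the cylinder at (13, 10): section is a regular 16-gon, circumradius r=10.5 (perimeter = 2·16·10.500·sin(180°/16) = 65.55 mm); the cube at (-0.5, 7) is not intersected at this z (z outside [4, 7]); Taking the union: the regions partially overlap (shared area 112.90 mm²), so the edge portions inside another operand are dropped and the merged outline is re-measured after clipping — boundary = 69.74 mm. Overall, the cross-section is a single solid region. Total boundary length (outer) = 69.74 mm.

69.74 mm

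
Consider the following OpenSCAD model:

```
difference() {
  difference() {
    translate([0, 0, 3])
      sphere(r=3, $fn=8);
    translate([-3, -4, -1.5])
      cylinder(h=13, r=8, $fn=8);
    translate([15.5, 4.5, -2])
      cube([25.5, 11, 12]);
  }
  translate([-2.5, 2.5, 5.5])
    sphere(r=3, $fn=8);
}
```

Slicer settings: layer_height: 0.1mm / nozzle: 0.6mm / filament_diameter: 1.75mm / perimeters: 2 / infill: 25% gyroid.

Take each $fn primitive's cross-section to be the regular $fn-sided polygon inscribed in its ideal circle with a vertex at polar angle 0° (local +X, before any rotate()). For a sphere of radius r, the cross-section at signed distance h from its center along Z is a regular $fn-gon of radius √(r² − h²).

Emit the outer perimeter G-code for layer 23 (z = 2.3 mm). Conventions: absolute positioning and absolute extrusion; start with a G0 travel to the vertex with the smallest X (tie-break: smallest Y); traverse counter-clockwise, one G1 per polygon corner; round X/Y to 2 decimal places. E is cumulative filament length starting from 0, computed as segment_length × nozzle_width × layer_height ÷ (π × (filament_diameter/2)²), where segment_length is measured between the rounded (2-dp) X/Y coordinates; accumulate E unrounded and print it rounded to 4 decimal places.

At z = 2.3 mm: the sphere: section is a regular 8-gon, circumradius = √(r²−h²) = √(3²−0.7²) = 2.917; the r=8 cylinder at (-3, -4) contributes a regular 8-gon of circumradius 8; the cube at (15.5, 4.5) is present — its section is the full 25.5×11 rectangle; After the difference (first − rest): starting from the r=3 sphere, the r=8 cylinder at (-3, -4) partially overlaps it — only the 23.72 mm² overlap (of its 181.02 mm²) is removed, clipping the outline; the 25.5×11 cube at (15.5, 4.5) misses the remaining region (no effect) — 1 connected region; the sphere at (-2.5, 2.5) is absent (|z−center|=3.200 > r=3); Subtracting the remaining from the first: none of the subtracted shapes is present at this height, so the result so far is unchanged — 1 connected region. The outline is a single polygon with 4 vertices. Extrusion per mm of travel: 0.6 × 0.1 / (π × 0.875²) = 0.024945. Accumulating E over each segment gives final E = 0.1289.

G0 X-0.19 Y2.84 Z2.30
G1 X2.14 Y1.87 E0.0630
G1 X2.06 Y2.06 E0.0681
G1 X0.00 Y2.92 E0.1238
G1 X-0.19 Y2.84 E0.1289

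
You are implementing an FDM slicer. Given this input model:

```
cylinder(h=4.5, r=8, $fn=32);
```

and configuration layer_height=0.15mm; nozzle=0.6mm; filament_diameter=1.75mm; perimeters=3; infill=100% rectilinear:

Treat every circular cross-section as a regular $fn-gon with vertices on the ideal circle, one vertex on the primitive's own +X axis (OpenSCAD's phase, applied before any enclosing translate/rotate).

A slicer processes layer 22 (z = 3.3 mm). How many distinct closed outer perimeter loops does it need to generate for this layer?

At z = 3.3 mm: the r=8 cylinder contributes a regular 32-gon of circumradius 8. The result has 1 disconnected region.

1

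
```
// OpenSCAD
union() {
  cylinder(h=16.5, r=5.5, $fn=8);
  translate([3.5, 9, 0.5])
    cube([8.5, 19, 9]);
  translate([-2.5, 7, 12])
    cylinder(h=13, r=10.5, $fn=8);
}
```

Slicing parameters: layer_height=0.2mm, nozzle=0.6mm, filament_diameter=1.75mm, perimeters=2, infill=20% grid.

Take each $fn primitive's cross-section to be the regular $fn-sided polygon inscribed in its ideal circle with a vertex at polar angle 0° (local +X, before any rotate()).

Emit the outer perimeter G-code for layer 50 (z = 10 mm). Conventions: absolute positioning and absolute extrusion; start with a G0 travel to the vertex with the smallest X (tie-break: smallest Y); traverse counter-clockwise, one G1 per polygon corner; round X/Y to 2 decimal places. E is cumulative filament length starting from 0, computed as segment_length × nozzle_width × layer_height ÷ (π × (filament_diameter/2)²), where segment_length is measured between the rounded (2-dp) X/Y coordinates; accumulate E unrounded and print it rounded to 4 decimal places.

G0 X-5.50 Y0.00 Z10.00
G1 X-3.89 Y-3.89 E0.2100
G1 X0.00 Y-5.50 E0.4201
G1 X3.89 Y-3.89 E0.6301
G1 X5.50 Y0.00 E0.8402
G1 X3.89 Y3.89 E1.0502
G1 X0.00 Y5.50 E1.2602
G1 X-3.89 Y3.89 E1.4703
G1 X-5.50 Y0.00 E1.6803

At z = 10 mm: the r=5.5 cylinder contributes a regular 8-gon of circumradius 5.5; the cube at (3.5, 9) is not intersected at this z (z outside [0.5, 9.5]); the cylinder at (-2.5, 7) is not intersected at this z (z outside [12, 25]); Merging all regions: only the r=5.5 cylinder is present, so the union is just that shape — 1 connected region. The outline is a single polygon with 8 vertices. Extrusion per mm of travel: 0.6 × 0.2 / (π × 0.875²) = 0.049890. Accumulating E over each segment gives final E = 1.6803.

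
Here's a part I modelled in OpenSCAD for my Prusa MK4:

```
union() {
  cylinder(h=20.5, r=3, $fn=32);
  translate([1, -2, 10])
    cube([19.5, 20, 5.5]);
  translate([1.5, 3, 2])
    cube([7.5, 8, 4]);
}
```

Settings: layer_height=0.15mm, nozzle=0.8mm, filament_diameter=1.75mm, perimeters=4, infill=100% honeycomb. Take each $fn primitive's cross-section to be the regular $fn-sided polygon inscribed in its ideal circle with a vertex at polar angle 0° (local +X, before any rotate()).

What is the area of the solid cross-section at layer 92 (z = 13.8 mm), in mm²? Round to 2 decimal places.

410.50 mm²

At z = 13.8 mm: the r=3 cylinder contributes a regular 32-gon of circumradius 3 (area = (32/2)·3.000²·sin(360°/32) = 28.09 mm²); the cube at (1, -2) (footprint 19.5×20) is included at this height (area 390.00 mm²); the cube at (1.5, 3) does not reach this height (z outside [2, 6]); Taking the union: the regions partially overlap — summed areas 418.09 mm² minus the doubly-counted overlap 7.59 mm² gives 410.50 mm² — area = 410.50 mm². Overall, the cross-section is a single solid region. Net area = 410.50 mm².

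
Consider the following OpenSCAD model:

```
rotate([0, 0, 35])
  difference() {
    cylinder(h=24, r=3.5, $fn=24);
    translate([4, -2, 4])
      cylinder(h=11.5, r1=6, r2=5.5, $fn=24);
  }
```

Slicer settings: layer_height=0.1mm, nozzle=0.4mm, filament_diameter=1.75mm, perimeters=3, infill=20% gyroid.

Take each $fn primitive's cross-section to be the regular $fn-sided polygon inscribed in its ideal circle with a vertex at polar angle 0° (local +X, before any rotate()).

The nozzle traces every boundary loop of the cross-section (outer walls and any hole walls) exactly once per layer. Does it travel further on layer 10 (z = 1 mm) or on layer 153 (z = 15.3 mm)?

Layer 10 (z = 1): the cylinder: section is a regular 24-gon, circumradius r=3.5 (perimeter = 2·24·3.500·sin(180°/24) = 21.93 mm); the cone at (4, -2) does not reach this height (z outside [4, 15.5]); After the difference (first − rest): none of the subtracted shapes is present at this height, so the r=3.5 cylinder is unchanged — boundary = 21.93 mm; (rotated 35° about Z; rotation is an isometry so areas/perimeters/island counts are preserved). So its perimeter = 21.93 mm. Layer 153 (z = 15.3): the cylinder: section is a regular 24-gon, circumradius r=3.5 (perimeter = 2·24·3.500·sin(180°/24) = 21.93 mm); the cone at (4, -2) (r1=6→r2=5.5) has section circumradius 5.509 here — a regular 24-gon (perimeter = 2·24·5.509·sin(180°/24) = 34.51 mm); Taking the first minus the rest: starting from the r=3.5 cylinder, the cone at (4, -2) partially overlaps it — only the 23.27 mm² overlap (of its 94.25 mm²) is removed, clipping the outline — boundary = 19.00 mm; (whole slice rotated 35° about Z — lengths, areas and connectivity unchanged). So its perimeter = 19.00 mm. Layer 10 is larger (21.93 vs 19.00 mm).

layer 10 (z = 1 mm)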